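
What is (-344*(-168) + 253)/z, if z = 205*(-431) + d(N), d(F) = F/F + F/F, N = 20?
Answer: -58045/88353 ≈ -0.65697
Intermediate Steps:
d(F) = 2 (d(F) = 1 + 1 = 2)
z = -88353 (z = 205*(-431) + 2 = -88355 + 2 = -88353)
(-344*(-168) + 253)/z = (-344*(-168) + 253)/(-88353) = (57792 + 253)*(-1/88353) = 58045*(-1/88353) = -58045/88353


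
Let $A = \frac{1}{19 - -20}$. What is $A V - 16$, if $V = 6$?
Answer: $- \frac{206}{13} \approx -15.846$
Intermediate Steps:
$A = \frac{1}{39}$ ($A = \frac{1}{19 + 20} = \frac{1}{39} \approx 0.025641$)
$A V - 16 = \frac{1}{39} \cdot 6 - 16 = \frac{2}{13} - 16 = - \frac{206}{13}$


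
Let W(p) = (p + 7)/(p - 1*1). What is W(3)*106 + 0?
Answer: 530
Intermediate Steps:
W(p) = (7 + p)/(-1 + p) (W(p) = (7 + p)/(p - 1) = (7 + p)/(-1 + p))
W(3)*106 + 0 = ((7 + 3)/(-1 + 3))*106 + 0 = (10/2)*106 + 0 = ((½)*10)*106 + 0 = 5*106 + 0 = 530 + 0 = 530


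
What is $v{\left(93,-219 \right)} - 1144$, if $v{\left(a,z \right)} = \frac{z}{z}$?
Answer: $-1143$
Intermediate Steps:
$v{\left(a,z \right)} = 1$
$v{\left(93,-219 \right)} - 1144 = 1 - 1144 = -1143$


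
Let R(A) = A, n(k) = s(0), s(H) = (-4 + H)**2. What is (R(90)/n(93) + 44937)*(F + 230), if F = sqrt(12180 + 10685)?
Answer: 41347215/4 + 359541*sqrt(22865)/8 ≈ 1.7133e+7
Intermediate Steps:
n(k) = 16 (n(k) = (-4 + 0)**2 = (-4)**2 = 16)
F = sqrt(22865) ≈ 151.21
(R(90)/n(93) + 44937)*(F + 230) = (90/16 + 44937)*(sqrt(22865) + 230) = (90*(1/16) + 44937)*(230 + sqrt(22865)) = (45/8 + 44937)*(230 + sqrt(22865)) = 359541*(230 + sqrt(22865))/8 = 41347215/4 + 359541*sqrt(22865)/8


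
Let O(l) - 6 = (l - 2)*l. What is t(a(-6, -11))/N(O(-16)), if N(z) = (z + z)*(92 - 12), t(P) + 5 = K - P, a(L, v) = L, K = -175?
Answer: -29/7840 ≈ -0.0036990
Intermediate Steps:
t(P) = -180 - P (t(P) = -5 + (-175 - P) = -180 - P)
O(l) = 6 + l*(-2 + l) (O(l) = 6 + (l - 2)*l = 6 + (-2 + l)*l = 6 + l*(-2 + l))
N(z) = 160*z (N(z) = (2*z)*80 = 160*z)
t(a(-6, -11))/N(O(-16)) = (-180 - 1*(-6))/((160*(6 + (-16)**2 - 2*(-16)))) = (-180 + 6)/((160*(6 + 256 + 32))) = -174/(160*294) = -174/47040 = -174*1/47040 = -29/7840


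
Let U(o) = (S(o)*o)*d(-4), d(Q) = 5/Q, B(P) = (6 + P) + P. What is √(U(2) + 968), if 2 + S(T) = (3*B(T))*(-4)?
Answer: √1273 ≈ 35.679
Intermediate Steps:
B(P) = 6 + 2*P
S(T) = -74 - 24*T (S(T) = -2 + (3*(6 + 2*T))*(-4) = -2 + (18 + 6*T)*(-4) = -2 + (-72 - 24*T) = -74 - 24*T)
U(o) = -5*o*(-74 - 24*o)/4 (U(o) = ((-74 - 24*o)*o)*(5/(-4)) = (o*(-74 - 24*o))*(5*(-¼)) = (o*(-74 - 24*o))*(-5/4) = -5*o*(-74 - 24*o)/4)
√(U(2) + 968) = √((5/2)*2*(37 + 12*2) + 968) = √((5/2)*2*(37 + 24) + 968) = √((5/2)*2*61 + 968) = √(305 + 968) = √1273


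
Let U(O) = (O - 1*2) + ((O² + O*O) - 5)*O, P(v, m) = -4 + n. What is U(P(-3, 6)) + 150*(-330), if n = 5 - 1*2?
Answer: -49500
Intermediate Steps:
n = 3 (n = 5 - 2 = 3)
P(v, m) = -1 (P(v, m) = -4 + 3 = -1)
U(O) = -2 + O + O*(-5 + 2*O²) (U(O) = (O - 2) + ((O² + O²) - 5)*O = (-2 + O) + (2*O² - 5)*O = (-2 + O) + (-5 + 2*O²)*O = (-2 + O) + O*(-5 + 2*O²) = -2 + O + O*(-5 + 2*O²))
U(P(-3, 6)) + 150*(-330) = (-2 - 4*(-1) + 2*(-1)³) + 150*(-330) = (-2 + 4 + 2*(-1)) - 49500 = (-2 + 4 - 2) - 49500 = 0 - 49500 = -49500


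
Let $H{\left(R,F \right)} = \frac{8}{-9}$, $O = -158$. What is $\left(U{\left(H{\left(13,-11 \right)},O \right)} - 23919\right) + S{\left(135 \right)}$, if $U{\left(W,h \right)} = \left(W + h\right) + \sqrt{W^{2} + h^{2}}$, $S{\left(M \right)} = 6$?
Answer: $- \frac{216647}{9} + \frac{2 \sqrt{505537}}{9} \approx -23914.0$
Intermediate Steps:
$H{\left(R,F \right)} = - \frac{8}{9}$ ($H{\left(R,F \right)} = 8 \left(- \frac{1}{9}\right) = - \frac{8}{9}$)
$U{\left(W,h \right)} = W + h + \sqrt{W^{2} + h^{2}}$
$\left(U{\left(H{\left(13,-11 \right)},O \right)} - 23919\right) + S{\left(135 \right)} = \left(\left(- \frac{8}{9} - 158 + \sqrt{\left(- \frac{8}{9}\right)^{2} + \left(-158\right)^{2}}\right) - 23919\right) + 6 = \left(\left(- \frac{8}{9} - 158 + \sqrt{\frac{64}{81} + 24964}\right) - 23919\right) + 6 = \left(\left(- \frac{8}{9} - 158 + \sqrt{\frac{2022148}{81}}\right) - 23919\right) + 6 = \left(\left(- \frac{8}{9} - 158 + \frac{2 \sqrt{505537}}{9}\right) - 23919\right) + 6 = \left(\left(- \frac{1430}{9} + \frac{2 \sqrt{505537}}{9}\right) - 23919\right) + 6 = \left(- \frac{216701}{9} + \frac{2 \sqrt{505537}}{9}\right) + 6 = - \frac{216647}{9} + \frac{2 \sqrt{505537}}{9}$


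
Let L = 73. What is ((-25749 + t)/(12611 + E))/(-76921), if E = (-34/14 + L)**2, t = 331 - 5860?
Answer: 39298/1700102025 ≈ 2.3115e-5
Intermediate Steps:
t = -5529
E = 244036/49 (E = (-34/14 + 73)**2 = (-34*1/14 + 73)**2 = (-17/7 + 73)**2 = (494/7)**2 = 244036/49 ≈ 4980.3)
((-25749 + t)/(12611 + E))/(-76921) = ((-25749 - 5529)/(12611 + 244036/49))/(-76921) = -31278/861975/49*(-1/76921) = -31278*49/861975*(-1/76921) = -510874/287325*(-1/76921) = 39298/1700102025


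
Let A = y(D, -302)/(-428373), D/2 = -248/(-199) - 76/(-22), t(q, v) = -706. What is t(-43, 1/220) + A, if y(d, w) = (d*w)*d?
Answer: -161004298373322/228071544437 ≈ -705.94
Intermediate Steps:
D = 20580/2189 (D = 2*(-248/(-199) - 76/(-22)) = 2*(-248*(-1/199) - 76*(-1/22)) = 2*(248/199 + 38/11) = 2*(10290/2189) = 20580/2189 ≈ 9.4016)
y(d, w) = w*d²
A = 14211999200/228071544437 (A = -302*(20580/2189)²/(-428373) = -302*423536400/4791721*(-1/428373) = -127907992800/4791721*(-1/428373) = 14211999200/228071544437 ≈ 0.062314)
t(-43, 1/220) + A = -706 + 14211999200/228071544437 = -161004298373322/228071544437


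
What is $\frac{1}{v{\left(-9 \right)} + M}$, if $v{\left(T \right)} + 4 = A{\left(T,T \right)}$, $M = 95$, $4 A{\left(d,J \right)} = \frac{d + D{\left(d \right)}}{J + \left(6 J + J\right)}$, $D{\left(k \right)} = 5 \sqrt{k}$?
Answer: $\frac{419472}{38185073} + \frac{240 i}{38185073} \approx 0.010985 + 6.2852 \cdot 10^{-6} i$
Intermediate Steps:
$A{\left(d,J \right)} = \frac{d + 5 \sqrt{d}}{32 J}$ ($A{\left(d,J \right)} = \frac{\left(d + 5 \sqrt{d}\right) \frac{1}{J + \left(6 J + J\right)}}{4} = \frac{\left(d + 5 \sqrt{d}\right) \frac{1}{J + 7 J}}{4} = \frac{\left(d + 5 \sqrt{d}\right) \frac{1}{8 J}}{4} = \frac{\frac{1}{8} \frac{1}{J} \left(d + 5 \sqrt{d}\right)}{4} = \frac{d + 5 \sqrt{d}}{32 J}$)
$v{\left(T \right)} = -4 + \frac{T + 5 \sqrt{T}}{32 T}$
$\frac{1}{v{\left(-9 \right)} + M} = \frac{1}{\left(- \frac{127}{32} + \frac{5}{32 \cdot 3 i}\right) + 95} = \frac{1}{\left(- \frac{127}{32} + \frac{5 \left(- \frac{i}{3}\right)}{32}\right) + 95} = \frac{1}{\left(- \frac{127}{32} - \frac{5 i}{96}\right) + 95} = \frac{1}{\frac{2913}{32} - \frac{5 i}{96}} = \frac{4608 \left(\frac{2913}{32} + \frac{5 i}{96}\right)}{38185073}$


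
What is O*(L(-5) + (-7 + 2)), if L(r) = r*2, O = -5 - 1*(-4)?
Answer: 15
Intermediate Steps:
O = -1 (O = -5 + 4 = -1)
L(r) = 2*r
O*(L(-5) + (-7 + 2)) = -(2*(-5) + (-7 + 2)) = -(-10 - 5) = -1*(-15) = 15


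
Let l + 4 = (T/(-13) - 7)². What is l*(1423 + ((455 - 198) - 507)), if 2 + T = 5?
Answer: 9571680/169 ≈ 56637.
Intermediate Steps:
T = 3 (T = -2 + 5 = 3)
l = 8160/169 (l = -4 + (3/(-13) - 7)² = -4 + (3*(-1/13) - 7)² = -4 + (-3/13 - 7)² = -4 + (-94/13)² = -4 + 8836/169 = 8160/169 ≈ 48.284)
l*(1423 + ((455 - 198) - 507)) = 8160*(1423 + ((455 - 198) - 507))/169 = 8160*(1423 + (257 - 507))/169 = 8160*(1423 - 250)/169 = (8160/169)*1173 = 9571680/169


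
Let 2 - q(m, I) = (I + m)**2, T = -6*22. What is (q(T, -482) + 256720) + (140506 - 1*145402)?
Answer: -125170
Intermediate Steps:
T = -132
q(m, I) = 2 - (I + m)**2
(q(T, -482) + 256720) + (140506 - 1*145402) = ((2 - (-482 - 132)**2) + 256720) + (140506 - 1*145402) = ((2 - 1*(-614)**2) + 256720) + (140506 - 145402) = ((2 - 1*376996) + 256720) - 4896 = ((2 - 376996) + 256720) - 4896 = (-376994 + 256720) - 4896 = -120274 - 4896 = -125170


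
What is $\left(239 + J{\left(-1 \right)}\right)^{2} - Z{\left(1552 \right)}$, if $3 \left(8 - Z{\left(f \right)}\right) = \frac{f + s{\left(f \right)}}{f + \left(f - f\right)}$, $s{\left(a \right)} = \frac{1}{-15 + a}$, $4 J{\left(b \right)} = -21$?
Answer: $\frac{97739282081}{1789068} \approx 54631.0$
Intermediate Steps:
$J{\left(b \right)} = - \frac{21}{4}$ ($J{\left(b \right)} = \frac{1}{4} \left(-21\right) = - \frac{21}{4}$)
$Z{\left(f \right)} = 8 - \frac{f + \frac{1}{-15 + f}}{3 f}$ ($Z{\left(f \right)} = 8 - \frac{\left(f + \frac{1}{-15 + f}\right) \frac{1}{f + \left(f - f\right)}}{3} = 8 - \frac{\left(f + \frac{1}{-15 + f}\right) \frac{1}{f + 0}}{3} = 8 - \frac{\left(f + \frac{1}{-15 + f}\right) \frac{1}{f}}{3} = 8 - \frac{\frac{1}{f} \left(f + \frac{1}{-15 + f}\right)}{3} = 8 - \frac{f + \frac{1}{-15 + f}}{3 f}$)
$\left(239 + J{\left(-1 \right)}\right)^{2} - Z{\left(1552 \right)} = \left(239 - \frac{21}{4}\right)^{2} - \frac{-1 + 23 \cdot 1552 \left(-15 + 1552\right)}{3 \cdot 1552 \left(-15 + 1552\right)} = \left(\frac{935}{4}\right)^{2} - \frac{1}{3} \cdot \frac{1}{1552} \cdot \frac{1}{1537} \left(-1 + 23 \cdot 1552 \cdot 1537\right) = \frac{874225}{16} - \frac{1}{3} \cdot \frac{1}{1552} \cdot \frac{1}{1537} \left(-1 + 54864752\right) = \frac{874225}{16} - \frac{1}{3} \cdot \frac{1}{1552} \cdot \frac{1}{1537} \cdot 54864751 = \frac{874225}{16} - \frac{54864751}{7156272} = \frac{97739282081}{1789068}$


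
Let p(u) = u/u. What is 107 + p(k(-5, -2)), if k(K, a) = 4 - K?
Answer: 108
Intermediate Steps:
p(u) = 1
107 + p(k(-5, -2)) = 107 + 1 = 108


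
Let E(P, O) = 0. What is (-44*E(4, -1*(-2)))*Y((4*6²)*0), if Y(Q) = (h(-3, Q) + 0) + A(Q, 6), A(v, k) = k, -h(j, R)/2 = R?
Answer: 0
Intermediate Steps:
h(j, R) = -2*R
Y(Q) = 6 - 2*Q (Y(Q) = (-2*Q + 0) + 6 = -2*Q + 6 = 6 - 2*Q)
(-44*E(4, -1*(-2)))*Y((4*6²)*0) = (-44*0)*(6 - 2*4*6²*0) = 0*(6 - 2*4*36*0) = 0*(6 - 288*0) = 0*(6 - 2*0) = 0*(6 + 0) = 0*6 = 0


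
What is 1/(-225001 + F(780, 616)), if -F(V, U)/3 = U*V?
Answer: -1/1666441 ≈ -6.0008e-7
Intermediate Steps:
F(V, U) = -3*U*V
1/(-225001 + F(780, 616)) = 1/(-225001 - 3*616*780) = 1/(-225001 - 1441440) = 1/(-1666441) = -1/1666441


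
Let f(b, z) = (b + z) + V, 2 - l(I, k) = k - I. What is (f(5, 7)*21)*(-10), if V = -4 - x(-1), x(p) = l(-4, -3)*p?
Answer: -1890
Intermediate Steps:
l(I, k) = 2 + I - k (l(I, k) = 2 - (k - I) = 2 + (I - k) = 2 + I - k)
x(p) = p (x(p) = (2 - 4 - 1*(-3))*p = (2 - 4 + 3)*p = 1*p = p)
V = -3 (V = -4 - 1*(-1) = -4 + 1 = -3)
f(b, z) = -3 + b + z (f(b, z) = (b + z) - 3 = -3 + b + z)
(f(5, 7)*21)*(-10) = ((-3 + 5 + 7)*21)*(-10) = (9*21)*(-10) = 189*(-10) = -1890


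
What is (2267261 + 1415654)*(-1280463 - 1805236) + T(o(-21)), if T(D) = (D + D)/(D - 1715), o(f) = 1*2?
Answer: -19467160898118109/1713 ≈ -1.1364e+13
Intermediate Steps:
o(f) = 2
T(D) = 2*D/(-1715 + D) (T(D) = (2*D)/(-1715 + D) = 2*D/(-1715 + D))
(2267261 + 1415654)*(-1280463 - 1805236) + T(o(-21)) = (2267261 + 1415654)*(-1280463 - 1805236) + 2*2/(-1715 + 2) = 3682915*(-3085699) + 2*2/(-1713) = -11364367132585 + 2*2*(-1/1713) = -11364367132585 - 4/1713 = -19467160898118109/1713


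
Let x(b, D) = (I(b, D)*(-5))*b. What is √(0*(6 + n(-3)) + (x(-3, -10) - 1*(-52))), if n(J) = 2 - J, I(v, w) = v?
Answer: √7 ≈ 2.6458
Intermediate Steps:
x(b, D) = -5*b² (x(b, D) = (b*(-5))*b = (-5*b)*b = -5*b²)
√(0*(6 + n(-3)) + (x(-3, -10) - 1*(-52))) = √(0*(6 + (2 - 1*(-3))) + (-5*(-3)² - 1*(-52))) = √(0*(6 + (2 + 3)) + (-5*9 + 52)) = √(0*(6 + 5) + (-45 + 52)) = √(0*11 + 7) = √(0 + 7) = √7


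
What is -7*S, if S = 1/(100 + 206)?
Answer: -7/306 ≈ -0.022876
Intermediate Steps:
S = 1/306 ≈ 0.0032680
-7*S = -7*1/306 = -7/306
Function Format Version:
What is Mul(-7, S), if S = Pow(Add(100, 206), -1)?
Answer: Rational(-7, 306) ≈ -0.022876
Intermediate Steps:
S = Rational(1, 306) (S = Pow(306, -1) = Rational(1, 306) ≈ 0.0032680)
Mul(-7, S) = Mul(-7, Rational(1, 306)) = Rational(-7, 306)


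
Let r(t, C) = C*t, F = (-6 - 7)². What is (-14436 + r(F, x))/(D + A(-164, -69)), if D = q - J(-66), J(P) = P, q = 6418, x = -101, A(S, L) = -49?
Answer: -6301/1287 ≈ -4.8959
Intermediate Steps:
F = 169 (F = (-13)² = 169)
D = 6484 (D = 6418 - 1*(-66) = 6418 + 66 = 6484)
(-14436 + r(F, x))/(D + A(-164, -69)) = (-14436 - 101*169)/(6484 - 49) = (-14436 - 17069)/6435 = -31505*1/6435 = -6301/1287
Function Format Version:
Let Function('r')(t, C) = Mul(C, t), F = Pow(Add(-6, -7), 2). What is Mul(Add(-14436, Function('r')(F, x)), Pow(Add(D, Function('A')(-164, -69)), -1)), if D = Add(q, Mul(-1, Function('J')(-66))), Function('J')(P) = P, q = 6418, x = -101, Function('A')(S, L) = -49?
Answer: Rational(-6301, 1287) ≈ -4.8959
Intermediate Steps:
F = 169 (F = Pow(-13, 2) = 169)
D = 6484 (D = Add(6418, Mul(-1, -66)) = Add(6418, 66) = 6484)
Mul(Add(-14436, Function('r')(F, x)), Pow(Add(D, Function('A')(-164, -69)), -1)) = Mul(Add(-14436, Mul(-101, 169)), Pow(Add(6484, -49), -1)) = Mul(Add(-14436, -17069), Pow(6435, -1)) = Mul(-31505, Rational(1, 6435)) = Rational(-6301, 1287)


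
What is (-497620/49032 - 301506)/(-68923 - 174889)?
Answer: 3695984953/2988647496 ≈ 1.2367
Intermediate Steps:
(-497620/49032 - 301506)/(-68923 - 174889) = (-497620*1/49032 - 301506)/(-243812) = (-124405/12258 - 301506)*(-1/243812) = -3695984953/12258*(-1/243812) = 3695984953/2988647496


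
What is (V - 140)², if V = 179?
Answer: 1521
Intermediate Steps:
(V - 140)² = (179 - 140)² = 39² = 1521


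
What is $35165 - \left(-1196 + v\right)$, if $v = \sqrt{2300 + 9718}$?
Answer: $36361 - \sqrt{12018} \approx 36251.0$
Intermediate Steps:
$v = \sqrt{12018} \approx 109.63$
$35165 - \left(-1196 + v\right) = 35165 + \left(1196 - \sqrt{12018}\right) = 36361 - \sqrt{12018}$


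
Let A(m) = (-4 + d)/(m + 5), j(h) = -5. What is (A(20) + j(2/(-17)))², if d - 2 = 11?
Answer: 13456/625 ≈ 21.530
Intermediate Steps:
d = 13 (d = 2 + 11 = 13)
A(m) = 9/(5 + m) (A(m) = (-4 + 13)/(m + 5) = 9/(5 + m))
(A(20) + j(2/(-17)))² = (9/(5 + 20) - 5)² = (9/25 - 5)² = (-116/25)² = 13456/625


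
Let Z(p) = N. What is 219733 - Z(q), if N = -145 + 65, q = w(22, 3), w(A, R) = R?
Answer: 219813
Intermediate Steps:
q = 3
N = -80
Z(p) = -80
219733 - Z(q) = 219733 - 1*(-80) = 219733 + 80 = 219813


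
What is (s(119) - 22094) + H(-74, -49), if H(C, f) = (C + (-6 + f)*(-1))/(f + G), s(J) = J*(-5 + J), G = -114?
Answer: -1390045/163 ≈ -8527.9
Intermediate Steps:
H(C, f) = (6 + C - f)/(-114 + f) (H(C, f) = (C + (-6 + f)*(-1))/(f - 114) = (C + (6 - f))/(-114 + f) = (6 + C - f)/(-114 + f))
(s(119) - 22094) + H(-74, -49) = (119*(-5 + 119) - 22094) + (6 - 74 - 1*(-49))/(-114 - 49) = (119*114 - 22094) + (6 - 74 + 49)/(-163) = (13566 - 22094) - 1/163*(-19) = -8528 + 19/163 = -1390045/163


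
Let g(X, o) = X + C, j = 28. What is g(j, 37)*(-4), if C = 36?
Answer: -256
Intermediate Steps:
g(X, o) = 36 + X (g(X, o) = X + 36 = 36 + X)
g(j, 37)*(-4) = (36 + 28)*(-4) = 64*(-4) = -256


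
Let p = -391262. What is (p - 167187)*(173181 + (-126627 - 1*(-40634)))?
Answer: -48690051412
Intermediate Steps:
(p - 167187)*(173181 + (-126627 - 1*(-40634))) = (-391262 - 167187)*(173181 + (-126627 - 1*(-40634))) = -558449*(173181 + (-126627 + 40634)) = -558449*(173181 - 85993) = -558449*87188 = -48690051412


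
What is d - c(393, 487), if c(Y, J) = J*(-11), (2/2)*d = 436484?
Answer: 441841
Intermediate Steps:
d = 436484
c(Y, J) = -11*J
d - c(393, 487) = 436484 - (-11)*487 = 436484 - 1*(-5357) = 436484 + 5357 = 441841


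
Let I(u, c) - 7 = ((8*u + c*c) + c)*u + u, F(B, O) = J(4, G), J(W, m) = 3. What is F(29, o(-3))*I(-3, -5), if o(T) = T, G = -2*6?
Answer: 48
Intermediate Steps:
G = -12
F(B, O) = 3
I(u, c) = 7 + u + u*(c + c**2 + 8*u) (I(u, c) = 7 + (((8*u + c*c) + c)*u + u) = 7 + (((8*u + c**2) + c)*u + u) = 7 + (((c**2 + 8*u) + c)*u + u) = 7 + ((c + c**2 + 8*u)*u + u) = 7 + (u*(c + c**2 + 8*u) + u) = 7 + (u + u*(c + c**2 + 8*u)) = 7 + u + u*(c + c**2 + 8*u))
F(29, o(-3))*I(-3, -5) = 3*(7 - 3 + 8*(-3)**2 - 5*(-3) - 3*(-5)**2) = 3*(7 - 3 + 8*9 + 15 - 3*25) = 3*(7 - 3 + 72 + 15 - 75) = 3*16 = 48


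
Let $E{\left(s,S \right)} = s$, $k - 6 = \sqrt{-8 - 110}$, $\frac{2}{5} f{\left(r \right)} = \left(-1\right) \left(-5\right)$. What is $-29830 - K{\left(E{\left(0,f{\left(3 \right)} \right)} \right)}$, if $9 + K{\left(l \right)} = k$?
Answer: $-29827 - i \sqrt{118} \approx -29827.0 - 10.863 i$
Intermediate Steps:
$f{\left(r \right)} = \frac{25}{2}$ ($f{\left(r \right)} = \frac{5 \left(\left(-1\right) \left(-5\right)\right)}{2} = \frac{5}{2} \cdot 5 = \frac{25}{2}$)
$k = 6 + i \sqrt{118}$ ($k = 6 + \sqrt{-8 - 110} = 6 + \sqrt{-118} = 6 + i \sqrt{118} \approx 6.0 + 10.863 i$)
$K{\left(l \right)} = -3 + i \sqrt{118}$ ($K{\left(l \right)} = -9 + \left(6 + i \sqrt{118}\right) = -3 + i \sqrt{118}$)
$-29830 - K{\left(E{\left(0,f{\left(3 \right)} \right)} \right)} = -29830 - \left(-3 + i \sqrt{118}\right) = -29830 + \left(3 - i \sqrt{118}\right) = -29827 - i \sqrt{118}$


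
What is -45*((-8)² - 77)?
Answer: 585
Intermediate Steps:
-45*((-8)² - 77) = -45*(64 - 77) = -45*(-13) = 585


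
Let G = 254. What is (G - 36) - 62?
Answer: 156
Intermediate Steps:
(G - 36) - 62 = (254 - 36) - 62 = 218 - 62 = 156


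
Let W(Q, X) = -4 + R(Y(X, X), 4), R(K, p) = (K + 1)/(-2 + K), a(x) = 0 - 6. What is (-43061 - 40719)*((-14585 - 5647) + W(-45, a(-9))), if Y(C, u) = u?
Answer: 3390639435/2 ≈ 1.6953e+9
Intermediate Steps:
a(x) = -6
R(K, p) = (1 + K)/(-2 + K)
W(Q, X) = -4 + (1 + X)/(-2 + X)
(-43061 - 40719)*((-14585 - 5647) + W(-45, a(-9))) = (-43061 - 40719)*((-14585 - 5647) + 3*(3 - 1*(-6))/(-2 - 6)) = -83780*(-20232 + 3*(3 + 6)/(-8)) = -83780*(-20232 + 3*(-⅛)*9) = -83780*(-20232 - 27/8) = -83780*(-161883/8) = 3390639435/2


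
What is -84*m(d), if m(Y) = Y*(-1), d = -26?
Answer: -2184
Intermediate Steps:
m(Y) = -Y
-84*m(d) = -(-84)*(-26) = -84*26 = -2184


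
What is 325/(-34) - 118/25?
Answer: -12137/850 ≈ -14.279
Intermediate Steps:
325/(-34) - 118/25 = 325*(-1/34) - 118*1/25 = -325/34 - 118/25 = -12137/850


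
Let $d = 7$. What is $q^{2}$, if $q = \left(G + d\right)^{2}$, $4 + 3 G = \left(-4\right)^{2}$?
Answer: $14641$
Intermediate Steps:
$G = 4$ ($G = - \frac{4}{3} + \frac{\left(-4\right)^{2}}{3} = - \frac{4}{3} + \frac{1}{3} \cdot 16 = - \frac{4}{3} + \frac{16}{3} = 4$)
$q = 121$ ($q = \left(4 + 7\right)^{2} = 11^{2} = 121$)
$q^{2} = 121^{2} = 14641$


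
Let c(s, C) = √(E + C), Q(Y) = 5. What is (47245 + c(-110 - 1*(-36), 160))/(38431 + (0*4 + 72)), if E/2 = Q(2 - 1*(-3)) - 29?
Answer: 47245/38503 + 4*√7/38503 ≈ 1.2273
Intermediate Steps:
E = -48 (E = 2*(5 - 29) = 2*(-24) = -48)
c(s, C) = √(-48 + C)
(47245 + c(-110 - 1*(-36), 160))/(38431 + (0*4 + 72)) = (47245 + √(-48 + 160))/(38431 + (0*4 + 72)) = (47245 + √112)/(38431 + (0 + 72)) = (47245 + 4*√7)/(38431 + 72) = (47245 + 4*√7)/38503 = (47245 + 4*√7)*(1/38503) = 47245/38503 + 4*√7/38503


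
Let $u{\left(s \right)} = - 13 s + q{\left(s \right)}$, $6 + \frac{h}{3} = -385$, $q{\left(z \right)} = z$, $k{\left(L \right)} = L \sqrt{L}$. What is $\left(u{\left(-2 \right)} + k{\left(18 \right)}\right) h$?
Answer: $-28152 - 63342 \sqrt{2} \approx -1.1773 \cdot 10^{5}$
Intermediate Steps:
$k{\left(L \right)} = L^{\frac{3}{2}}$
$h = -1173$ ($h = -18 + 3 \left(-385\right) = -18 - 1155 = -1173$)
$u{\left(s \right)} = - 12 s$ ($u{\left(s \right)} = - 13 s + s = - 12 s$)
$\left(u{\left(-2 \right)} + k{\left(18 \right)}\right) h = \left(\left(-12\right) \left(-2\right) + 18^{\frac{3}{2}}\right) \left(-1173\right) = \left(24 + 54 \sqrt{2}\right) \left(-1173\right) = -28152 - 63342 \sqrt{2}$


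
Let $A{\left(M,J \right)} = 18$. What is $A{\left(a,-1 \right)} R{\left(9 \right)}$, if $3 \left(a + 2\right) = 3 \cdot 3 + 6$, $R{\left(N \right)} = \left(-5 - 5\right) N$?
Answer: $-1620$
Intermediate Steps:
$R{\left(N \right)} = - 10 N$
$a = 3$ ($a = -2 + \frac{3 \cdot 3 + 6}{3} = -2 + \frac{9 + 6}{3} = -2 + \frac{1}{3} \cdot 15 = -2 + 5 = 3$)
$A{\left(a,-1 \right)} R{\left(9 \right)} = 18 \left(\left(-10\right) 9\right) = 18 \left(-90\right) = -1620$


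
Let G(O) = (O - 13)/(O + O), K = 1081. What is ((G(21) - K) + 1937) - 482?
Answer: 7858/21 ≈ 374.19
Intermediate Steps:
G(O) = (-13 + O)/(2*O) (G(O) = (-13 + O)/((2*O)) = (-13 + O)*(1/(2*O)) = (-13 + O)/(2*O))
((G(21) - K) + 1937) - 482 = (((½)*(-13 + 21)/21 - 1*1081) + 1937) - 482 = (((½)*(1/21)*8 - 1081) + 1937) - 482 = ((4/21 - 1081) + 1937) - 482 = (-22697/21 + 1937) - 482 = 17980/21 - 482 = 7858/21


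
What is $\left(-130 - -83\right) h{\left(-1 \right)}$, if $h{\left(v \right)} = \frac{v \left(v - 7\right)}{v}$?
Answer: $376$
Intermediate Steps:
$h{\left(v \right)} = -7 + v$ ($h{\left(v \right)} = \frac{v \left(-7 + v\right)}{v} = -7 + v$)
$\left(-130 - -83\right) h{\left(-1 \right)} = \left(-130 - -83\right) \left(-7 - 1\right) = \left(-130 + 83\right) \left(-8\right) = \left(-47\right) \left(-8\right) = 376$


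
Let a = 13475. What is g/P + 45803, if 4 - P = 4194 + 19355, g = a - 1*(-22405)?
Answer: 215679151/4709 ≈ 45802.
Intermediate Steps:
g = 35880 (g = 13475 - 1*(-22405) = 13475 + 22405 = 35880)
P = -23545 (P = 4 - (4194 + 19355) = 4 - 1*23549 = 4 - 23549 = -23545)
g/P + 45803 = 35880/(-23545) + 45803 = 35880*(-1/23545) + 45803 = -7176/4709 + 45803 = 215679151/4709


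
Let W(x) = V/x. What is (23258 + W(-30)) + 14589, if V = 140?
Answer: 113527/3 ≈ 37842.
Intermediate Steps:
W(x) = 140/x
(23258 + W(-30)) + 14589 = (23258 + 140/(-30)) + 14589 = (23258 + 140*(-1/30)) + 14589 = (23258 - 14/3) + 14589 = 69760/3 + 14589 = 113527/3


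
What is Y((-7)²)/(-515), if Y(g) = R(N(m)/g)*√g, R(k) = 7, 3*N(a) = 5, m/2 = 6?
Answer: -49/515 ≈ -0.095146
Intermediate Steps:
m = 12 (m = 2*6 = 12)
N(a) = 5/3 (N(a) = (⅓)*5 = 5/3)
Y(g) = 7*√g
Y((-7)²)/(-515) = (7*√((-7)²))/(-515) = (7*√49)*(-1/515) = (7*7)*(-1/515) = 49*(-1/515) = -49/515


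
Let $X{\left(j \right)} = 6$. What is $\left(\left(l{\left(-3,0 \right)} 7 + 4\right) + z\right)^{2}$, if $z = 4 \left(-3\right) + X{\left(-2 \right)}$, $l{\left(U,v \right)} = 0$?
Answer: $4$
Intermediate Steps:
$z = -6$ ($z = 4 \left(-3\right) + 6 = -12 + 6 = -6$)
$\left(\left(l{\left(-3,0 \right)} 7 + 4\right) + z\right)^{2} = \left(\left(0 \cdot 7 + 4\right) - 6\right)^{2} = \left(\left(0 + 4\right) - 6\right)^{2} = \left(4 - 6\right)^{2} = \left(-2\right)^{2} = 4$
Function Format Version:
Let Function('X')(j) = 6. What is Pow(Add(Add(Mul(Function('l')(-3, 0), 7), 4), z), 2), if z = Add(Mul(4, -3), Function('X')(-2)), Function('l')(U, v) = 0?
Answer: 4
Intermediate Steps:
z = -6 (z = Add(Mul(4, -3), 6) = Add(-12, 6) = -6)
Pow(Add(Add(Mul(Function('l')(-3, 0), 7), 4), z), 2) = Pow(Add(Add(Mul(0, 7), 4), -6), 2) = Pow(Add(Add(0, 4), -6), 2) = Pow(Add(4, -6), 2) = Pow(-2, 2) = 4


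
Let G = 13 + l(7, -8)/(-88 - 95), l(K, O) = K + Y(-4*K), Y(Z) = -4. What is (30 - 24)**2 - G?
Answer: 1404/61 ≈ 23.016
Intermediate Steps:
l(K, O) = -4 + K (l(K, O) = K - 4 = -4 + K)
G = 792/61 (G = 13 + (-4 + 7)/(-88 - 95) = 13 + 3/(-183) = 13 - 1/183*3 = 13 - 1/61 = 792/61 ≈ 12.984)
(30 - 24)**2 - G = (30 - 24)**2 - 1*792/61 = 6**2 - 792/61 = 36 - 792/61 = 1404/61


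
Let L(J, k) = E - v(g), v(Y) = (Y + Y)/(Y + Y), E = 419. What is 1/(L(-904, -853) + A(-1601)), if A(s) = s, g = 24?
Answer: -1/1183 ≈ -0.00084531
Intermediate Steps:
v(Y) = 1 (v(Y) = (2*Y)/((2*Y)) = (2*Y)*(1/(2*Y)) = 1)
L(J, k) = 418 (L(J, k) = 419 - 1*1 = 419 - 1 = 418)
1/(L(-904, -853) + A(-1601)) = 1/(418 - 1601) = 1/(-1183) = -1/1183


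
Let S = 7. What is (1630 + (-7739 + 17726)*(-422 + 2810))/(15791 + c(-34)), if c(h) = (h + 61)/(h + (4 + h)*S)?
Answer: 5819542984/3852977 ≈ 1510.4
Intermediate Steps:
c(h) = (61 + h)/(28 + 8*h) (c(h) = (h + 61)/(h + (4 + h)*7) = (61 + h)/(h + (28 + 7*h)) = (61 + h)/(28 + 8*h))
(1630 + (-7739 + 17726)*(-422 + 2810))/(15791 + c(-34)) = (1630 + (-7739 + 17726)*(-422 + 2810))/(15791 + (61 - 34)/(4*(7 + 2*(-34)))) = (1630 + 9987*2388)/(15791 + (¼)*27/(7 - 68)) = (1630 + 23848956)/(15791 + (¼)*27/(-61)) = 23850586/(15791 + (¼)*(-1/61)*27) = 23850586/(15791 - 27/244) = 23850586/(3852977/244) = 23850586*(244/3852977) = 5819542984/3852977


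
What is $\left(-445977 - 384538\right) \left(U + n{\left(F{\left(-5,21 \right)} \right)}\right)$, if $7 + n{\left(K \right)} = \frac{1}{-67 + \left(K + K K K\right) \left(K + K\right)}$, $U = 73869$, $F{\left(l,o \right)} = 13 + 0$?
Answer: $- \frac{502955347845715}{8199} \approx -6.1344 \cdot 10^{10}$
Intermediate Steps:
$F{\left(l,o \right)} = 13$
$n{\left(K \right)} = -7 + \frac{1}{-67 + 2 K \left(K + K^{3}\right)}$ ($n{\left(K \right)} = -7 + \frac{1}{-67 + \left(K + K K K\right) \left(K + K\right)} = -7 + \frac{1}{-67 + \left(K + K^{2} K\right) 2 K} = -7 + \frac{1}{-67 + \left(K + K^{3}\right) 2 K} = -7 + \frac{1}{-67 + 2 K \left(K + K^{3}\right)}$)
$\left(-445977 - 384538\right) \left(U + n{\left(F{\left(-5,21 \right)} \right)}\right) = \left(-445977 - 384538\right) \left(73869 + \frac{2 \left(235 - 7 \cdot 13^{2} - 7 \cdot 13^{4}\right)}{-67 + 2 \cdot 13^{2} + 2 \cdot 13^{4}}\right) = - 830515 \left(73869 + \frac{2 \left(235 - 1183 - 199927\right)}{-67 + 2 \cdot 169 + 2 \cdot 28561}\right) = - 830515 \left(73869 + \frac{2 \left(235 - 1183 - 199927\right)}{-67 + 338 + 57122}\right) = - 830515 \left(73869 + 2 \cdot \frac{1}{57393} \left(-200875\right)\right) = - 830515 \left(73869 - \frac{401750}{57393}\right) = \left(-830515\right) \frac{4239161767}{57393} = - \frac{502955347845715}{8199}$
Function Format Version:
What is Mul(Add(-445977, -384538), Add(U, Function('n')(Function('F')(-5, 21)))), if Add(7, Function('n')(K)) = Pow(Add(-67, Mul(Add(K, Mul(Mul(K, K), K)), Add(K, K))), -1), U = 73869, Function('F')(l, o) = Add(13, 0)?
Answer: Rational(-502955347845715, 8199) ≈ -6.1344e+10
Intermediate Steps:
Function('F')(l, o) = 13
Function('n')(K) = Add(-7, Pow(Add(-67, Mul(2, K, Add(K, Pow(K, 3)))), -1)) (Function('n')(K) = Add(-7, Pow(Add(-67, Mul(Add(K, Mul(Mul(K, K), K)), Add(K, K))), -1)) = Add(-7, Pow(Add(-67, Mul(Add(K, Mul(Pow(K, 2), K)), Mul(2, K))), -1)) = Add(-7, Pow(Add(-67, Mul(Add(K, Pow(K, 3)), Mul(2, K))), -1)) = Add(-7, Pow(Add(-67, Mul(2, K, Add(K, Pow(K, 3)))), -1)))
Mul(Add(-445977, -384538), Add(U, Function('n')(Function('F')(-5, 21)))) = Mul(Add(-445977, -384538), Add(73869, Mul(2, Pow(Add(-67, Mul(2, Pow(13, 2)), Mul(2, Pow(13, 4))), -1), Add(235, Mul(-7, Pow(13, 2)), Mul(-7, Pow(13, 4)))))) = Mul(-830515, Add(73869, Mul(2, Pow(Add(-67, Mul(2, 169), Mul(2, 28561)), -1), Add(235, Mul(-7, 169), Mul(-7, 28561))))) = Mul(-830515, Add(73869, Mul(2, Pow(Add(-67, 338, 57122), -1), Add(235, -1183, -199927)))) = Mul(-830515, Add(73869, Mul(2, Pow(57393, -1), -200875))) = Mul(-830515, Add(73869, Mul(2, Rational(1, 57393), -200875))) = Mul(-830515, Add(73869, Rational(-401750, 57393))) = Mul(-830515, Rational(4239161767, 57393)) = Rational(-502955347845715, 8199)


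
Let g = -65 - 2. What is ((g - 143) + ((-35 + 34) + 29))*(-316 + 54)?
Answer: 47684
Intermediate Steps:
g = -67
((g - 143) + ((-35 + 34) + 29))*(-316 + 54) = ((-67 - 143) + ((-35 + 34) + 29))*(-316 + 54) = (-210 + (-1 + 29))*(-262) = (-210 + 28)*(-262) = -182*(-262) = 47684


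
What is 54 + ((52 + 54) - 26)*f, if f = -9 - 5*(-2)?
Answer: 134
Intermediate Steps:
f = 1 (f = -9 + 10 = 1)
54 + ((52 + 54) - 26)*f = 54 + ((52 + 54) - 26)*1 = 54 + (106 - 26)*1 = 54 + 80*1 = 54 + 80 = 134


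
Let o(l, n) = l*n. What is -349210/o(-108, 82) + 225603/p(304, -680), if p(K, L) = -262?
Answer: -476611787/580068 ≈ -821.65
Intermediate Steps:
-349210/o(-108, 82) + 225603/p(304, -680) = -349210/((-108*82)) + 225603/(-262) = -349210/(-8856) + 225603*(-1/262) = -349210*(-1/8856) - 225603/262 = 174605/4428 - 225603/262 = -476611787/580068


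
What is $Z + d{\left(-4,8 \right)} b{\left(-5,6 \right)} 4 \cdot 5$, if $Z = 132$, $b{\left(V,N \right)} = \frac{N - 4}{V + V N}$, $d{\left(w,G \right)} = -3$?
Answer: $\frac{948}{7} \approx 135.43$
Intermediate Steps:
$b{\left(V,N \right)} = \frac{-4 + N}{V + N V}$
$Z + d{\left(-4,8 \right)} b{\left(-5,6 \right)} 4 \cdot 5 = 132 - 3 \frac{-4 + 6}{\left(-5\right) \left(1 + 6\right)} 4 \cdot 5 = 132 - 3 \left(- \frac{1}{5}\right) \frac{1}{7} \cdot 2 \cdot 4 \cdot 5 = 132 - 3 \left(- \frac{2}{35}\right) 4 \cdot 5 = 132 - 3 \left(\left(- \frac{8}{35}\right) 5\right) = 132 - - \frac{24}{7} = 132 + \frac{24}{7} = \frac{948}{7}$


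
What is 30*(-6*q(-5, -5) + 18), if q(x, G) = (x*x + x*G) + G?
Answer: -7560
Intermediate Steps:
q(x, G) = G + x² + G*x (q(x, G) = (x² + G*x) + G = G + x² + G*x)
30*(-6*q(-5, -5) + 18) = 30*(-6*(-5 + (-5)² - 5*(-5)) + 18) = 30*(-6*(-5 + 25 + 25) + 18) = 30*(-6*45 + 18) = 30*(-270 + 18) = 30*(-252) = -7560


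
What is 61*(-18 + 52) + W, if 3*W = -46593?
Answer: -13457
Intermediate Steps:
W = -15531 (W = (1/3)*(-46593) = -15531)
61*(-18 + 52) + W = 61*(-18 + 52) - 15531 = 61*34 - 15531 = 2074 - 15531 = -13457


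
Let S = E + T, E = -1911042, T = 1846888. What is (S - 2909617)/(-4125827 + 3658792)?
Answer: 2973771/467035 ≈ 6.3673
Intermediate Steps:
S = -64154 (S = -1911042 + 1846888 = -64154)
(S - 2909617)/(-4125827 + 3658792) = (-64154 - 2909617)/(-4125827 + 3658792) = -2973771/(-467035) = -2973771*(-1/467035) = 2973771/467035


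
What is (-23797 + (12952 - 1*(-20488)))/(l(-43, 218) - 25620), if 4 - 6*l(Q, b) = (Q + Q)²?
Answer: -9643/26852 ≈ -0.35912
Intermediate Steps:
l(Q, b) = ⅔ - 2*Q²/3 (l(Q, b) = ⅔ - (Q + Q)²/6 = ⅔ - 4*Q²/6 = ⅔ - 2*Q²/3)
(-23797 + (12952 - 1*(-20488)))/(l(-43, 218) - 25620) = (-23797 + (12952 - 1*(-20488)))/((⅔ - ⅔*(-43)²) - 25620) = (-23797 + (12952 + 20488))/((⅔ - ⅔*1849) - 25620) = (-23797 + 33440)/((⅔ - 3698/3) - 25620) = 9643/(-1232 - 25620) = 9643/(-26852) = 9643*(-1/26852) = -9643/26852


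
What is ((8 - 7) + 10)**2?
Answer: 121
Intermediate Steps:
((8 - 7) + 10)**2 = (1 + 10)**2 = 11**2 = 121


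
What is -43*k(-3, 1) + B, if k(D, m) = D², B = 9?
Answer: -378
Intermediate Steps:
-43*k(-3, 1) + B = -43*(-3)² + 9 = -43*9 + 9 = -387 + 9 = -378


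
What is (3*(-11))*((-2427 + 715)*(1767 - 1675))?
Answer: 5197632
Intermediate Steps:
(3*(-11))*((-2427 + 715)*(1767 - 1675)) = -(-56496)*92 = -33*(-157504) = 5197632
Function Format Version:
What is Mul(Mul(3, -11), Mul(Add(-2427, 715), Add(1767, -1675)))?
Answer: 5197632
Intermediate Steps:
Mul(Mul(3, -11), Mul(Add(-2427, 715), Add(1767, -1675))) = Mul(-33, Mul(-1712, 92)) = Mul(-33, -157504) = 5197632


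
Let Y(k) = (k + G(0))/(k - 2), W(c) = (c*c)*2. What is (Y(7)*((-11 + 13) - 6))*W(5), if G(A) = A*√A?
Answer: -280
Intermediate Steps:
G(A) = A^(3/2)
W(c) = 2*c² (W(c) = c²*2 = 2*c²)
Y(k) = k/(-2 + k) (Y(k) = (k + 0^(3/2))/(k - 2) = (k + 0)/(-2 + k) = k/(-2 + k))
(Y(7)*((-11 + 13) - 6))*W(5) = ((7/(-2 + 7))*((-11 + 13) - 6))*(2*5²) = ((7/5)*(2 - 6))*(2*25) = ((7*(⅕))*(-4))*50 = ((7/5)*(-4))*50 = -28/5*50 = -280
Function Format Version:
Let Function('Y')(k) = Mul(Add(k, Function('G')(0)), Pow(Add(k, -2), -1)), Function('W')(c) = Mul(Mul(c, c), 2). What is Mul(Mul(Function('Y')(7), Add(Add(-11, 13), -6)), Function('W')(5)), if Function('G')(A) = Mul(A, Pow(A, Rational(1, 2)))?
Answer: -280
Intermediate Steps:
Function('G')(A) = Pow(A, Rational(3, 2))
Function('W')(c) = Mul(2, Pow(c, 2)) (Function('W')(c) = Mul(Pow(c, 2), 2) = Mul(2, Pow(c, 2)))
Function('Y')(k) = Mul(k, Pow(Add(-2, k), -1)) (Function('Y')(k) = Mul(Add(k, Pow(0, Rational(3, 2))), Pow(Add(k, -2), -1)) = Mul(Add(k, 0), Pow(Add(-2, k), -1)) = Mul(k, Pow(Add(-2, k), -1)))
Mul(Mul(Function('Y')(7), Add(Add(-11, 13), -6)), Function('W')(5)) = Mul(Mul(Mul(7, Pow(Add(-2, 7), -1)), Add(Add(-11, 13), -6)), Mul(2, Pow(5, 2))) = Mul(Mul(Mul(7, Pow(5, -1)), Add(2, -6)), Mul(2, 25)) = Mul(Mul(Mul(7, Rational(1, 5)), -4), 50) = Mul(Mul(Rational(7, 5), -4), 50) = Mul(Rational(-28, 5), 50) = -280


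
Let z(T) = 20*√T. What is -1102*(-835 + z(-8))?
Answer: 920170 - 44080*I*√2 ≈ 9.2017e+5 - 62339.0*I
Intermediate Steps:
-1102*(-835 + z(-8)) = -1102*(-835 + 20*√(-8)) = -1102*(-835 + 20*(2*I*√2)) = -1102*(-835 + 40*I*√2) = 920170 - 44080*I*√2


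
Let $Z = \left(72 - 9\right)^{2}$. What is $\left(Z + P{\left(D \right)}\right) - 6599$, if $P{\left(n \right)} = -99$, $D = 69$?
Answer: $-2729$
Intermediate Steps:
$Z = 3969$ ($Z = 63^{2} = 3969$)
$\left(Z + P{\left(D \right)}\right) - 6599 = \left(3969 - 99\right) - 6599 = 3870 - 6599 = -2729$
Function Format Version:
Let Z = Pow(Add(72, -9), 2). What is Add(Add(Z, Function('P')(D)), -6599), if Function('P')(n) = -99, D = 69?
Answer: -2729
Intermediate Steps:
Z = 3969 (Z = Pow(63, 2) = 3969)
Add(Add(Z, Function('P')(D)), -6599) = Add(Add(3969, -99), -6599) = Add(3870, -6599) = -2729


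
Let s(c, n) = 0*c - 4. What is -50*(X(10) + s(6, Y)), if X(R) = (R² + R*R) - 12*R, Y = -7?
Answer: -3800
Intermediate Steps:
s(c, n) = -4 (s(c, n) = 0 - 4 = -4)
X(R) = -12*R + 2*R² (X(R) = (R² + R²) - 12*R = 2*R² - 12*R = -12*R + 2*R²)
-50*(X(10) + s(6, Y)) = -50*(2*10*(-6 + 10) - 4) = -50*(2*10*4 - 4) = -50*(80 - 4) = -50*76 = -3800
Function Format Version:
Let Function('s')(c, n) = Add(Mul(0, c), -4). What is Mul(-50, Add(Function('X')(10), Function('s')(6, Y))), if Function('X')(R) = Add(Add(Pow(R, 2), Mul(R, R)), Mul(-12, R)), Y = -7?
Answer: -3800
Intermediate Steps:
Function('s')(c, n) = -4 (Function('s')(c, n) = Add(0, -4) = -4)
Function('X')(R) = Add(Mul(-12, R), Mul(2, Pow(R, 2))) (Function('X')(R) = Add(Add(Pow(R, 2), Pow(R, 2)), Mul(-12, R)) = Add(Mul(2, Pow(R, 2)), Mul(-12, R)) = Add(Mul(-12, R), Mul(2, Pow(R, 2))))
Mul(-50, Add(Function('X')(10), Function('s')(6, Y))) = Mul(-50, Add(Mul(2, 10, Add(-6, 10)), -4)) = Mul(-50, Add(Mul(2, 10, 4), -4)) = Mul(-50, Add(80, -4)) = Mul(-50, 76) = -3800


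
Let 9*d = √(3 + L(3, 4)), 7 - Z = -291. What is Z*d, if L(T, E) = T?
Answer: 298*√6/9 ≈ 81.105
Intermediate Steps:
Z = 298 (Z = 7 - 1*(-291) = 7 + 291 = 298)
d = √6/9 (d = √(3 + 3)/9 = √6/9 ≈ 0.27217)
Z*d = 298*(√6/9) = 298*√6/9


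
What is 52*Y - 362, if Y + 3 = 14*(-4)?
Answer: -3430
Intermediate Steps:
Y = -59 (Y = -3 + 14*(-4) = -3 - 56 = -59)
52*Y - 362 = 52*(-59) - 362 = -3068 - 362 = -3430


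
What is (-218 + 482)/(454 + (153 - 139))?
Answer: 22/39 ≈ 0.56410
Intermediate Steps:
(-218 + 482)/(454 + (153 - 139)) = 264/(454 + 14) = 264/468 = 264*(1/468) = 22/39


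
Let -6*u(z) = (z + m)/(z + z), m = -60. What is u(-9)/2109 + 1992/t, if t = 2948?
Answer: 37793201/55955988 ≈ 0.67541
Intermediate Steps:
u(z) = -(-60 + z)/(12*z) (u(z) = -(z - 60)/(6*(z + z)) = -(-60 + z)/(6*(2*z)) = -(-60 + z)*1/(2*z)/6 = -(-60 + z)/(12*z))
u(-9)/2109 + 1992/t = ((1/12)*(60 - 1*(-9))/(-9))/2109 + 1992/2948 = ((1/12)*(-⅑)*(60 + 9))*(1/2109) + 1992*(1/2948) = ((1/12)*(-⅑)*69)*(1/2109) + 498/737 = -23/36*1/2109 + 498/737 = -23/75924 + 498/737 = 37793201/55955988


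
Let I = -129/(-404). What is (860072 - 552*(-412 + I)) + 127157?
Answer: 122662151/101 ≈ 1.2145e+6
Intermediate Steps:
I = 129/404 (I = -129*(-1/404) = 129/404 ≈ 0.31931)
(860072 - 552*(-412 + I)) + 127157 = (860072 - 552*(-412 + 129/404)) + 127157 = (860072 - 552*(-166319/404)) + 127157 = (860072 + 22952022/101) + 127157 = 109819294/101 + 127157 = 122662151/101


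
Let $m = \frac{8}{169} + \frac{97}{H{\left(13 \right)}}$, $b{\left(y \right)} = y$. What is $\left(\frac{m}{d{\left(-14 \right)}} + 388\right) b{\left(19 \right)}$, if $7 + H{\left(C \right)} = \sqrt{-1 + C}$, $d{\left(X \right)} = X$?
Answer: $\frac{647534269}{87542} + \frac{1843 \sqrt{3}}{259} \approx 7409.2$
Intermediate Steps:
$H{\left(C \right)} = -7 + \sqrt{-1 + C}$
$m = \frac{8}{169} + \frac{97}{-7 + 2 \sqrt{3}}$ ($m = \frac{8}{169} + \frac{97}{-7 + \sqrt{-1 + 13}} = 8 \cdot \frac{1}{169} + \frac{97}{-7 + \sqrt{12}} = \frac{8}{169} + \frac{97}{-7 + 2 \sqrt{3}} \approx -27.386$)
$\left(\frac{m}{d{\left(-14 \right)}} + 388\right) b{\left(19 \right)} = \left(\frac{- \frac{114455}{6253} - \frac{194 \sqrt{3}}{37}}{-14} + 388\right) 19 = \left(\left(- \frac{114455}{6253} - \frac{194 \sqrt{3}}{37}\right) \left(- \frac{1}{14}\right) + 388\right) 19 = \left(\left(\frac{114455}{87542} + \frac{97 \sqrt{3}}{259}\right) + 388\right) 19 = \left(\frac{34080751}{87542} + \frac{97 \sqrt{3}}{259}\right) 19 = \frac{647534269}{87542} + \frac{1843 \sqrt{3}}{259}$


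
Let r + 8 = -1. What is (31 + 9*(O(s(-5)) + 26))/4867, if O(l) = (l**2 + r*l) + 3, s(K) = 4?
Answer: 112/4867 ≈ 0.023012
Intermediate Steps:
r = -9 (r = -8 - 1 = -9)
O(l) = 3 + l**2 - 9*l (O(l) = (l**2 - 9*l) + 3 = 3 + l**2 - 9*l)
(31 + 9*(O(s(-5)) + 26))/4867 = (31 + 9*((3 + 4**2 - 9*4) + 26))/4867 = (31 + 9*((3 + 16 - 36) + 26))*(1/4867) = (31 + 9*(-17 + 26))*(1/4867) = (31 + 9*9)*(1/4867) = (31 + 81)*(1/4867) = 112*(1/4867) = 112/4867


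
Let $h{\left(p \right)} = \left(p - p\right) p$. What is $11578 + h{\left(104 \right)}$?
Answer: $11578$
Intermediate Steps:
$h{\left(p \right)} = 0$ ($h{\left(p \right)} = 0 p = 0$)
$11578 + h{\left(104 \right)} = 11578 + 0 = 11578$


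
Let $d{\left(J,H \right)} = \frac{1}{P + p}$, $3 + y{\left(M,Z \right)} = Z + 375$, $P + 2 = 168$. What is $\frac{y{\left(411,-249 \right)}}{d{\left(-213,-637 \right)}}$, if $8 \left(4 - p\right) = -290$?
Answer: $\frac{101475}{4} \approx 25369.0$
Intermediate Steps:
$P = 166$ ($P = -2 + 168 = 166$)
$y{\left(M,Z \right)} = 372 + Z$ ($y{\left(M,Z \right)} = -3 + \left(Z + 375\right) = -3 + \left(375 + Z\right) = 372 + Z$)
$p = \frac{161}{4}$ ($p = 4 - - \frac{145}{4} = 4 + \frac{145}{4} = \frac{161}{4} \approx 40.25$)
$d{\left(J,H \right)} = \frac{4}{825}$ ($d{\left(J,H \right)} = \frac{1}{166 + \frac{161}{4}} = \frac{1}{\frac{825}{4}} = \frac{4}{825}$)
$\frac{y{\left(411,-249 \right)}}{d{\left(-213,-637 \right)}} = \frac{372 - 249}{\frac{4}{825}} = 123 \cdot \frac{825}{4} = \frac{101475}{4}$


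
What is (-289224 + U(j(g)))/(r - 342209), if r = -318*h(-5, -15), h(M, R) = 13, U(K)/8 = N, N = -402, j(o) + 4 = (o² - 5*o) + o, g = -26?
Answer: 292440/346343 ≈ 0.84437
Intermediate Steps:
j(o) = -4 + o² - 4*o (j(o) = -4 + ((o² - 5*o) + o) = -4 + (o² - 4*o) = -4 + o² - 4*o)
U(K) = -3216 (U(K) = 8*(-402) = -3216)
r = -4134 (r = -318*13 = -4134)
(-289224 + U(j(g)))/(r - 342209) = (-289224 - 3216)/(-4134 - 342209) = -292440/(-346343) = -292440*(-1/346343) = 292440/346343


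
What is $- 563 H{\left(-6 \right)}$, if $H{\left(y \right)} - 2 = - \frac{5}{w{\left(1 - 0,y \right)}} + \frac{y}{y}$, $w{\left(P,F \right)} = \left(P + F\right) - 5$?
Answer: $- \frac{3941}{2} \approx -1970.5$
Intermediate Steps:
$w{\left(P,F \right)} = -5 + F + P$ ($w{\left(P,F \right)} = \left(F + P\right) - 5 = -5 + F + P$)
$H{\left(y \right)} = 3 - \frac{5}{-4 + y}$ ($H{\left(y \right)} = 2 - \left(\frac{5}{-5 + y + \left(1 - 0\right)} - \frac{y}{y}\right) = 2 + \left(- \frac{5}{-5 + y + \left(1 + 0\right)} + 1\right) = 2 + \left(- \frac{5}{-5 + y + 1} + 1\right) = 2 + \left(- \frac{5}{-4 + y} + 1\right) = 2 + \left(1 - \frac{5}{-4 + y}\right) = 3 - \frac{5}{-4 + y}$)
$- 563 H{\left(-6 \right)} = - 563 \frac{-17 + 3 \left(-6\right)}{-4 - 6} = - 563 \frac{-17 - 18}{-10} = - 563 \left(\left(- \frac{1}{10}\right) \left(-35\right)\right) = \left(-563\right) \frac{7}{2} = - \frac{3941}{2}$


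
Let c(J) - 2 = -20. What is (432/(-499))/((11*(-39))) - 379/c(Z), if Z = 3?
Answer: 27046895/1284426 ≈ 21.058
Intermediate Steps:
c(J) = -18 (c(J) = 2 - 20 = -18)
(432/(-499))/((11*(-39))) - 379/c(Z) = (432/(-499))/((11*(-39))) - 379/(-18) = (432*(-1/499))/(-429) - 379*(-1/18) = -432/499*(-1/429) + 379/18 = 144/71357 + 379/18 = 27046895/1284426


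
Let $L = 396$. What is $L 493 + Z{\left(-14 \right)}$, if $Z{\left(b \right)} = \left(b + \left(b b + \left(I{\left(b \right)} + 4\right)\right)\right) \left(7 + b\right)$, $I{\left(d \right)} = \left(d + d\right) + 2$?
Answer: $194108$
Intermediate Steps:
$I{\left(d \right)} = 2 + 2 d$ ($I{\left(d \right)} = 2 d + 2 = 2 + 2 d$)
$Z{\left(b \right)} = \left(7 + b\right) \left(6 + b^{2} + 3 b\right)$ ($Z{\left(b \right)} = \left(b + \left(b b + \left(\left(2 + 2 b\right) + 4\right)\right)\right) \left(7 + b\right) = \left(b + \left(b^{2} + \left(6 + 2 b\right)\right)\right) \left(7 + b\right) = \left(b + \left(6 + b^{2} + 2 b\right)\right) \left(7 + b\right) = \left(6 + b^{2} + 3 b\right) \left(7 + b\right) = \left(7 + b\right) \left(6 + b^{2} + 3 b\right)$)
$L 493 + Z{\left(-14 \right)} = 396 \cdot 493 + \left(42 + \left(-14\right)^{3} + 10 \left(-14\right)^{2} + 27 \left(-14\right)\right) = 195228 + \left(42 - 2744 + 10 \cdot 196 - 378\right) = 195228 + \left(42 - 2744 + 1960 - 378\right) = 195228 - 1120 = 194108$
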